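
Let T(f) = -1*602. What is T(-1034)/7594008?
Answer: -301/3797004 ≈ -7.9273e-5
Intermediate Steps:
T(f) = -602
T(-1034)/7594008 = -602/7594008 = -602*1/7594008 = -301/3797004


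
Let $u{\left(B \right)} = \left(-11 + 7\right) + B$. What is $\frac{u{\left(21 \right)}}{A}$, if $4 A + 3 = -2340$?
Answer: $- \frac{68}{2343} \approx -0.029023$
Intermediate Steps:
$A = - \frac{2343}{4}$ ($A = - \frac{3}{4} + \frac{1}{4} \left(-2340\right) = - \frac{3}{4} - 585 = - \frac{2343}{4} \approx -585.75$)
$u{\left(B \right)} = -4 + B$
$\frac{u{\left(21 \right)}}{A} = \frac{-4 + 21}{- \frac{2343}{4}} = 17 \left(- \frac{4}{2343}\right) = - \frac{68}{2343}$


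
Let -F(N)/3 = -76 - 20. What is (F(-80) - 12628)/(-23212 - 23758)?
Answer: 1234/4697 ≈ 0.26272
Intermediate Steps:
F(N) = 288 (F(N) = -3*(-76 - 20) = -3*(-96) = 288)
(F(-80) - 12628)/(-23212 - 23758) = (288 - 12628)/(-23212 - 23758) = -12340/(-46970) = -12340*(-1/46970) = 1234/4697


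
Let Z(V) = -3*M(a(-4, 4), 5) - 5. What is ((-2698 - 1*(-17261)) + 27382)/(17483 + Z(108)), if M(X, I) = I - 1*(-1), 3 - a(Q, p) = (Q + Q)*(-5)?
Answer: 8389/3492 ≈ 2.4023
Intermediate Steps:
a(Q, p) = 3 + 10*Q (a(Q, p) = 3 - (Q + Q)*(-5) = 3 - 2*Q*(-5) = 3 - (-10)*Q = 3 + 10*Q)
M(X, I) = 1 + I (M(X, I) = I + 1 = 1 + I)
Z(V) = -23 (Z(V) = -3*(1 + 5) - 5 = -3*6 - 5 = -18 - 5 = -23)
((-2698 - 1*(-17261)) + 27382)/(17483 + Z(108)) = ((-2698 - 1*(-17261)) + 27382)/(17483 - 23) = ((-2698 + 17261) + 27382)/17460 = (14563 + 27382)*(1/17460) = 41945*(1/17460) = 8389/3492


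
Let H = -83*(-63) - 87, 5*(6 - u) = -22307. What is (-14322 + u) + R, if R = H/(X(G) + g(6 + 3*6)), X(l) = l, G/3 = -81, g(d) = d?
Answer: -3605499/365 ≈ -9878.1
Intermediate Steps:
u = 22337/5 (u = 6 - 1/5*(-22307) = 6 + 22307/5 = 22337/5 ≈ 4467.4)
H = 5142 (H = 5229 - 87 = 5142)
G = -243 (G = 3*(-81) = -243)
R = -1714/73 (R = 5142/(-243 + (6 + 3*6)) = 5142/(-243 + (6 + 18)) = 5142/(-243 + 24) = 5142/(-219) = 5142*(-1/219) = -1714/73 ≈ -23.479)
(-14322 + u) + R = (-14322 + 22337/5) - 1714/73 = -49273/5 - 1714/73 = -3605499/365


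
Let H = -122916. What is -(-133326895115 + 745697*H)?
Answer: 224984987567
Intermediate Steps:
-(-133326895115 + 745697*H) = -745697/(1/(-122916 - 178795)) = -745697/(1/(-301711)) = -745697/(-1/301711) = -745697*(-301711) = 224984987567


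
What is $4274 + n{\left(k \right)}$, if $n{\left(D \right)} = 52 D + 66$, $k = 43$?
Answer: $6576$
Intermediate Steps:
$n{\left(D \right)} = 66 + 52 D$
$4274 + n{\left(k \right)} = 4274 + \left(66 + 52 \cdot 43\right) = 4274 + \left(66 + 2236\right) = 4274 + 2302 = 6576$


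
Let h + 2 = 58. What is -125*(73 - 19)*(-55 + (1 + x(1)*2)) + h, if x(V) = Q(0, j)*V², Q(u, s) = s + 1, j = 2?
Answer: 324056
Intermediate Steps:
Q(u, s) = 1 + s
h = 56 (h = -2 + 58 = 56)
x(V) = 3*V² (x(V) = (1 + 2)*V² = 3*V²)
-125*(73 - 19)*(-55 + (1 + x(1)*2)) + h = -125*(73 - 19)*(-55 + (1 + (3*1²)*2)) + 56 = -6750*(-55 + (1 + (3*1)*2)) + 56 = -6750*(-55 + (1 + 3*2)) + 56 = -6750*(-55 + (1 + 6)) + 56 = -6750*(-55 + 7) + 56 = -6750*(-48) + 56 = -125*(-2592) + 56 = 324000 + 56 = 324056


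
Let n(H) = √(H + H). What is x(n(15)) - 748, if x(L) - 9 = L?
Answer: -739 + √30 ≈ -733.52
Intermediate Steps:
n(H) = √2*√H (n(H) = √(2*H) = √2*√H)
x(L) = 9 + L
x(n(15)) - 748 = (9 + √2*√15) - 748 = (9 + √30) - 748 = -739 + √30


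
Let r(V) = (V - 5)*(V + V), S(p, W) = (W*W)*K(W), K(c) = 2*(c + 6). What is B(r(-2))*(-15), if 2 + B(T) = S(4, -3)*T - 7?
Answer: -22545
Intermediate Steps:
K(c) = 12 + 2*c (K(c) = 2*(6 + c) = 12 + 2*c)
S(p, W) = W²*(12 + 2*W) (S(p, W) = (W*W)*(12 + 2*W) = W²*(12 + 2*W))
r(V) = 2*V*(-5 + V) (r(V) = (-5 + V)*(2*V) = 2*V*(-5 + V))
B(T) = -9 + 54*T (B(T) = -2 + ((2*(-3)²*(6 - 3))*T - 7) = -2 + ((2*9*3)*T - 7) = -2 + (54*T - 7) = -2 + (-7 + 54*T) = -9 + 54*T)
B(r(-2))*(-15) = (-9 + 54*(2*(-2)*(-5 - 2)))*(-15) = (-9 + 54*(2*(-2)*(-7)))*(-15) = (-9 + 54*28)*(-15) = (-9 + 1512)*(-15) = 1503*(-15) = -22545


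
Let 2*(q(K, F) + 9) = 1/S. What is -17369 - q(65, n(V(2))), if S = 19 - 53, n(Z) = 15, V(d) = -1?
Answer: -1180479/68 ≈ -17360.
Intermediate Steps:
S = -34
q(K, F) = -613/68 (q(K, F) = -9 + (½)/(-34) = -9 + (½)*(-1/34) = -9 - 1/68 = -613/68)
-17369 - q(65, n(V(2))) = -17369 - 1*(-613/68) = -17369 + 613/68 = -1180479/68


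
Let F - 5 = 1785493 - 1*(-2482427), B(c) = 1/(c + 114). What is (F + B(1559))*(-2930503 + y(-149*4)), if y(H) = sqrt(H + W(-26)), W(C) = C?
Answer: -20924490421158578/1673 + 7140238526*I*sqrt(622)/1673 ≈ -1.2507e+13 + 1.0644e+8*I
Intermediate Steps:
y(H) = sqrt(-26 + H) (y(H) = sqrt(H - 26) = sqrt(-26 + H))
B(c) = 1/(114 + c)
F = 4267925 (F = 5 + (1785493 - 1*(-2482427)) = 5 + (1785493 + 2482427) = 5 + 4267920 = 4267925)
(F + B(1559))*(-2930503 + y(-149*4)) = (4267925 + 1/(114 + 1559))*(-2930503 + sqrt(-26 - 149*4)) = (4267925 + 1/1673)*(-2930503 + sqrt(-26 - 596)) = (4267925 + 1/1673)*(-2930503 + sqrt(-622)) = 7140238526*(-2930503 + I*sqrt(622))/1673 = -20924490421158578/1673 + 7140238526*I*sqrt(622)/1673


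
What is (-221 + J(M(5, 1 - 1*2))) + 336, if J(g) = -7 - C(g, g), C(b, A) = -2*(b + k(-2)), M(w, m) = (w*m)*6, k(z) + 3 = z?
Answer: 38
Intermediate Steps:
k(z) = -3 + z
M(w, m) = 6*m*w (M(w, m) = (m*w)*6 = 6*m*w)
C(b, A) = 10 - 2*b (C(b, A) = -2*(b + (-3 - 2)) = -2*(b - 5) = -2*(-5 + b) = 10 - 2*b)
J(g) = -17 + 2*g (J(g) = -7 - (10 - 2*g) = -7 + (-10 + 2*g) = -17 + 2*g)
(-221 + J(M(5, 1 - 1*2))) + 336 = (-221 + (-17 + 2*(6*(1 - 1*2)*5))) + 336 = (-221 + (-17 + 2*(6*(1 - 2)*5))) + 336 = (-221 + (-17 + 2*(6*(-1)*5))) + 336 = (-221 + (-17 + 2*(-30))) + 336 = (-221 + (-17 - 60)) + 336 = (-221 - 77) + 336 = -298 + 336 = 38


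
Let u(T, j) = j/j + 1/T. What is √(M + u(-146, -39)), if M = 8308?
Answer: √177114498/146 ≈ 91.154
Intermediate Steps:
u(T, j) = 1 + 1/T
√(M + u(-146, -39)) = √(8308 + (1 - 146)/(-146)) = √(8308 - 1/146*(-145)) = √(8308 + 145/146) = √(1213113/146) = √177114498/146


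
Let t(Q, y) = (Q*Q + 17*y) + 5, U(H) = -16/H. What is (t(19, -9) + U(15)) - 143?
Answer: 1034/15 ≈ 68.933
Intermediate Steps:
t(Q, y) = 5 + Q² + 17*y (t(Q, y) = (Q² + 17*y) + 5 = 5 + Q² + 17*y)
(t(19, -9) + U(15)) - 143 = ((5 + 19² + 17*(-9)) - 16/15) - 143 = ((5 + 361 - 153) - 16*1/15) - 143 = (213 - 16/15) - 143 = 3179/15 - 143 = 1034/15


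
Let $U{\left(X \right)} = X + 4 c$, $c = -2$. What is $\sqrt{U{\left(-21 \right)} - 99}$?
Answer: $8 i \sqrt{2} \approx 11.314 i$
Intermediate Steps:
$U{\left(X \right)} = -8 + X$ ($U{\left(X \right)} = X + 4 \left(-2\right) = X - 8 = -8 + X$)
$\sqrt{U{\left(-21 \right)} - 99} = \sqrt{\left(-8 - 21\right) - 99} = \sqrt{-29 - 99} = \sqrt{-128} = 8 i \sqrt{2}$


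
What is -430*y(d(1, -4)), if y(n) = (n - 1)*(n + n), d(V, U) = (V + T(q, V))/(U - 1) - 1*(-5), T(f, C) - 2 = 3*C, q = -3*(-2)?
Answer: -45752/5 ≈ -9150.4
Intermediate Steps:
q = 6
T(f, C) = 2 + 3*C
d(V, U) = 5 + (2 + 4*V)/(-1 + U) (d(V, U) = (V + (2 + 3*V))/(U - 1) - 1*(-5) = (2 + 4*V)/(-1 + U) + 5 = 5 + (2 + 4*V)/(-1 + U))
y(n) = 2*n*(-1 + n) (y(n) = (-1 + n)*(2*n) = 2*n*(-1 + n))
-430*y(d(1, -4)) = -860*(-3 + 4*1 + 5*(-4))/(-1 - 4)*(-1 + (-3 + 4*1 + 5*(-4))/(-1 - 4)) = -860*(-3 + 4 - 20)/(-5)*(-1 + (-3 + 4 - 20)/(-5)) = -860*(-⅕*(-19))*(-1 - ⅕*(-19)) = -860*19*(-1 + 19/5)/5 = -860*19*14/(5*5) = -430*532/25 = -45752/5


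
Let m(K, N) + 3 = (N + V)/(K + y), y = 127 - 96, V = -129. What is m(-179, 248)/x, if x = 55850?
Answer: -563/8265800 ≈ -6.8112e-5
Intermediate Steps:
y = 31
m(K, N) = -3 + (-129 + N)/(31 + K) (m(K, N) = -3 + (N - 129)/(K + 31) = -3 + (-129 + N)/(31 + K))
m(-179, 248)/x = ((-222 + 248 - 3*(-179))/(31 - 179))/55850 = ((-222 + 248 + 537)/(-148))*(1/55850) = -1/148*563*(1/55850) = -563/148*1/55850 = -563/8265800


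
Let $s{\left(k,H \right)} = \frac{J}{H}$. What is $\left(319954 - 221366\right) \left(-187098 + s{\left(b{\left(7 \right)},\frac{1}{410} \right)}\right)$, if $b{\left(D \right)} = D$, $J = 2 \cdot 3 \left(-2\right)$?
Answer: $-18930670584$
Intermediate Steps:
$J = -12$ ($J = 6 \left(-2\right) = -12$)
$s{\left(k,H \right)} = - \frac{12}{H}$ ($s{\left(k,H \right)} = \frac{1}{H} \left(-12\right) = - \frac{12}{H}$)
$\left(319954 - 221366\right) \left(-187098 + s{\left(b{\left(7 \right)},\frac{1}{410} \right)}\right) = \left(319954 - 221366\right) \left(-187098 - \frac{12}{\frac{1}{410}}\right) = 98588 \left(-187098 - 12 \frac{1}{\frac{1}{410}}\right) = 98588 \left(-187098 - 4920\right) = 98588 \left(-192018\right) = -18930670584$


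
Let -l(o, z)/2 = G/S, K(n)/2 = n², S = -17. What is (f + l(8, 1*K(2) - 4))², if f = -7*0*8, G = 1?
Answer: 4/289 ≈ 0.013841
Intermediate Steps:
f = 0 (f = 0*8 = 0)
K(n) = 2*n²
l(o, z) = 2/17 (l(o, z) = -2/(-17) = -2*(-1)/17 = -2*(-1/17) = 2/17)
(f + l(8, 1*K(2) - 4))² = (0 + 2/17)² = (2/17)² = 4/289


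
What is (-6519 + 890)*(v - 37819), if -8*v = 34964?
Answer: 474969391/2 ≈ 2.3748e+8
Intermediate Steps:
v = -8741/2 (v = -⅛*34964 = -8741/2 ≈ -4370.5)
(-6519 + 890)*(v - 37819) = (-6519 + 890)*(-8741/2 - 37819) = -5629*(-84379/2) = 474969391/2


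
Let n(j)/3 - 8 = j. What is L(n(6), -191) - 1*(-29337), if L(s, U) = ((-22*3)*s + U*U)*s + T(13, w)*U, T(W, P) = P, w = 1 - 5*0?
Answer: 1444924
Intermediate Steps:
w = 1 (w = 1 + 0 = 1)
n(j) = 24 + 3*j
L(s, U) = U + s*(U² - 66*s) (L(s, U) = ((-22*3)*s + U*U)*s + 1*U = (-66*s + U²)*s + U = (U² - 66*s)*s + U = s*(U² - 66*s) + U = U + s*(U² - 66*s))
L(n(6), -191) - 1*(-29337) = (-191 - 66*(24 + 3*6)² + (24 + 3*6)*(-191)²) - 1*(-29337) = (-191 - 66*(24 + 18)² + (24 + 18)*36481) + 29337 = (-191 - 66*42² + 42*36481) + 29337 = (-191 - 66*1764 + 1532202) + 29337 = (-191 - 116424 + 1532202) + 29337 = 1415587 + 29337 = 1444924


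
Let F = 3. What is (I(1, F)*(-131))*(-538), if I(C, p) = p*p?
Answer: 634302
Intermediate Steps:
I(C, p) = p²
(I(1, F)*(-131))*(-538) = (3²*(-131))*(-538) = (9*(-131))*(-538) = -1179*(-538) = 634302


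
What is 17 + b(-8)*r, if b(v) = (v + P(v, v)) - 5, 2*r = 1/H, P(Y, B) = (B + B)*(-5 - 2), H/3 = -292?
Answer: 9895/584 ≈ 16.943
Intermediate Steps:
H = -876 (H = 3*(-292) = -876)
P(Y, B) = -14*B (P(Y, B) = (2*B)*(-7) = -14*B)
r = -1/1752 (r = (½)/(-876) = (½)*(-1/876) = -1/1752 ≈ -0.00057078)
b(v) = -5 - 13*v (b(v) = (v - 14*v) - 5 = -13*v - 5 = -5 - 13*v)
17 + b(-8)*r = 17 + (-5 - 13*(-8))*(-1/1752) = 17 + (-5 + 104)*(-1/1752) = 17 + 99*(-1/1752) = 17 - 33/584 = 9895/584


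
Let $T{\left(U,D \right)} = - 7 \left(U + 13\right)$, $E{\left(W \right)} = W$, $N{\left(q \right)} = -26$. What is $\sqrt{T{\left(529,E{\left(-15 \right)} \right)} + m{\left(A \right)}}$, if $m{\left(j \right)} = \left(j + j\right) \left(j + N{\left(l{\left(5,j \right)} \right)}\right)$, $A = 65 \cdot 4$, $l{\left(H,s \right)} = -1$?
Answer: $\sqrt{117886} \approx 343.35$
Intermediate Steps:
$A = 260$
$T{\left(U,D \right)} = -91 - 7 U$ ($T{\left(U,D \right)} = - 7 \left(13 + U\right) = -91 - 7 U$)
$m{\left(j \right)} = 2 j \left(-26 + j\right)$ ($m{\left(j \right)} = \left(j + j\right) \left(j - 26\right) = 2 j \left(-26 + j\right)$)
$\sqrt{T{\left(529,E{\left(-15 \right)} \right)} + m{\left(A \right)}} = \sqrt{\left(-91 - 3703\right) + 2 \cdot 260 \left(-26 + 260\right)} = \sqrt{\left(-91 - 3703\right) + 2 \cdot 260 \cdot 234} = \sqrt{-3794 + 121680} = \sqrt{117886}$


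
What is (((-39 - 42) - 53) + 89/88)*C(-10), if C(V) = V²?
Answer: -292575/22 ≈ -13299.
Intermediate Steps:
(((-39 - 42) - 53) + 89/88)*C(-10) = (((-39 - 42) - 53) + 89/88)*(-10)² = ((-81 - 53) + 89*(1/88))*100 = (-134 + 89/88)*100 = -11703/88*100 = -292575/22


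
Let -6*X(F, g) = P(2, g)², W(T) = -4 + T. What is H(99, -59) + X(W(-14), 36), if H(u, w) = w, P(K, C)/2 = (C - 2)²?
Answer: -2672849/3 ≈ -8.9095e+5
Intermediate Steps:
P(K, C) = 2*(-2 + C)² (P(K, C) = 2*(C - 2)² = 2*(-2 + C)²)
X(F, g) = -2*(-2 + g)⁴/3 (X(F, g) = -4*(-2 + g)⁴/6 = -2*(-2 + g)⁴/3)
H(99, -59) + X(W(-14), 36) = -59 - 2*(-2 + 36)⁴/3 = -59 - ⅔*34⁴ = -59 - ⅔*1336336 = -59 - 2672672/3 = -2672849/3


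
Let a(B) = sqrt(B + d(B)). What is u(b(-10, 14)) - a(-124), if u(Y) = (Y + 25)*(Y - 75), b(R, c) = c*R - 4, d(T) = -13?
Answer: 26061 - I*sqrt(137) ≈ 26061.0 - 11.705*I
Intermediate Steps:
b(R, c) = -4 + R*c (b(R, c) = R*c - 4 = -4 + R*c)
u(Y) = (-75 + Y)*(25 + Y) (u(Y) = (25 + Y)*(-75 + Y) = (-75 + Y)*(25 + Y))
a(B) = sqrt(-13 + B) (a(B) = sqrt(B - 13) = sqrt(-13 + B))
u(b(-10, 14)) - a(-124) = (-1875 + (-4 - 10*14)**2 - 50*(-4 - 10*14)) - sqrt(-13 - 124) = (-1875 + (-4 - 140)**2 - 50*(-4 - 140)) - sqrt(-137) = (-1875 + (-144)**2 - 50*(-144)) - I*sqrt(137) = (-1875 + 20736 + 7200) - I*sqrt(137) = 26061 - I*sqrt(137)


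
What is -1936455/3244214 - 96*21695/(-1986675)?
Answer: 193978842997/429679923230 ≈ 0.45145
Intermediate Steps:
-1936455/3244214 - 96*21695/(-1986675) = -1936455*1/3244214 - 2082720*(-1/1986675) = -1936455/3244214 + 138848/132445 = 193978842997/429679923230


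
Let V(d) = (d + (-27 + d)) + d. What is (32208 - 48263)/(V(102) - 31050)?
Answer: 1235/2367 ≈ 0.52176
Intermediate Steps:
V(d) = -27 + 3*d (V(d) = (-27 + 2*d) + d = -27 + 3*d)
(32208 - 48263)/(V(102) - 31050) = (32208 - 48263)/((-27 + 3*102) - 31050) = -16055/((-27 + 306) - 31050) = -16055/(279 - 31050) = -16055/(-30771) = -16055*(-1/30771) = 1235/2367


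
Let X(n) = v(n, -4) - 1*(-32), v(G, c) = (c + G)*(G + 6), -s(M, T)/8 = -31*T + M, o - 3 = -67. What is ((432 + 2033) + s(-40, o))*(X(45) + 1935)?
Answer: -53107046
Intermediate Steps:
o = -64 (o = 3 - 67 = -64)
s(M, T) = -8*M + 248*T (s(M, T) = -8*(-31*T + M) = -8*(M - 31*T) = -8*M + 248*T)
v(G, c) = (6 + G)*(G + c) (v(G, c) = (G + c)*(6 + G) = (6 + G)*(G + c))
X(n) = 8 + n² + 2*n (X(n) = (n² + 6*n + 6*(-4) + n*(-4)) - 1*(-32) = (n² + 6*n - 24 - 4*n) + 32 = (-24 + n² + 2*n) + 32 = 8 + n² + 2*n)
((432 + 2033) + s(-40, o))*(X(45) + 1935) = ((432 + 2033) + (-8*(-40) + 248*(-64)))*((8 + 45² + 2*45) + 1935) = (2465 + (320 - 15872))*((8 + 2025 + 90) + 1935) = (2465 - 15552)*(2123 + 1935) = -13087*4058 = -53107046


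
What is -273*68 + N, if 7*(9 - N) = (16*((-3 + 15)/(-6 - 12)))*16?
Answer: -389143/21 ≈ -18531.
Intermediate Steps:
N = 701/21 (N = 9 - 16*((-3 + 15)/(-6 - 12))*16/7 = 9 - 16*(12/(-18))*16/7 = 9 - 16*(12*(-1/18))*16/7 = 9 - 16*(-⅔)*16/7 = 9 - (-32)*16/21 = 9 - ⅐*(-512/3) = 9 + 512/21 = 701/21 ≈ 33.381)
-273*68 + N = -273*68 + 701/21 = -18564 + 701/21 = -389143/21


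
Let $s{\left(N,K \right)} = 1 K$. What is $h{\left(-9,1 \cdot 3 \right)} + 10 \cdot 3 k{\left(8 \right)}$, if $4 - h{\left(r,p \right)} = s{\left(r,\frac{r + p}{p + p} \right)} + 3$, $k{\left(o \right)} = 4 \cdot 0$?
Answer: $2$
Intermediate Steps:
$s{\left(N,K \right)} = K$
$k{\left(o \right)} = 0$
$h{\left(r,p \right)} = 1 - \frac{p + r}{2 p}$ ($h{\left(r,p \right)} = 4 - \left(\frac{r + p}{p + p} + 3\right) = 4 - \left(\frac{p + r}{2 p} + 3\right) = 4 - \left(3 + \frac{p + r}{2 p}\right) = 1 - \frac{p + r}{2 p}$)
$h{\left(-9,1 \cdot 3 \right)} + 10 \cdot 3 k{\left(8 \right)} = \frac{1 \cdot 3 - -9}{2 \cdot 1 \cdot 3} + 10 \cdot 3 \cdot 0 = \frac{3 + 9}{2 \cdot 3} + 30 \cdot 0 = \frac{1}{2} \cdot \frac{1}{3} \cdot 12 + 0 = 2 + 0 = 2$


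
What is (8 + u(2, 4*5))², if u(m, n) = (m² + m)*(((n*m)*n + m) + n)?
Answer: 24403600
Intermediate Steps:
u(m, n) = (m + m²)*(m + n + m*n²) (u(m, n) = (m + m²)*(((m*n)*n + m) + n) = (m + m²)*((m*n² + m) + n) = (m + m²)*((m + m*n²) + n) = (m + m²)*(m + n + m*n²))
(8 + u(2, 4*5))² = (8 + 2*(2 + 4*5 + 2² + 2*(4*5) + 2*(4*5)² + 2²*(4*5)²))² = (8 + 2*(2 + 20 + 4 + 2*20 + 2*20² + 4*20²))² = (8 + 2*(2 + 20 + 4 + 40 + 2*400 + 4*400))² = (8 + 2*(2 + 20 + 4 + 40 + 800 + 1600))² = (8 + 2*2466)² = (8 + 4932)² = 4940² = 24403600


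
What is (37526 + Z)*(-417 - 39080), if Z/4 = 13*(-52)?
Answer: -1375364534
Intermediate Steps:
Z = -2704 (Z = 4*(13*(-52)) = 4*(-676) = -2704)
(37526 + Z)*(-417 - 39080) = (37526 - 2704)*(-417 - 39080) = 34822*(-39497) = -1375364534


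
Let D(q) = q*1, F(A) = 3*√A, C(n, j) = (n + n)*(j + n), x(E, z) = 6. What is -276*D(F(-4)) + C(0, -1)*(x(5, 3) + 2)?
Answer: -1656*I ≈ -1656.0*I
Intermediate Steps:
C(n, j) = 2*n*(j + n) (C(n, j) = (2*n)*(j + n) = 2*n*(j + n))
D(q) = q
-276*D(F(-4)) + C(0, -1)*(x(5, 3) + 2) = -828*√(-4) + (2*0*(-1 + 0))*(6 + 2) = -828*2*I + (2*0*(-1))*8 = -1656*I + 0*8 = -1656*I + 0 = -1656*I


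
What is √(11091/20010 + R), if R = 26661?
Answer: √1186143221890/6670 ≈ 163.28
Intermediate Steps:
√(11091/20010 + R) = √(11091/20010 + 26661) = √(11091*(1/20010) + 26661) = √(3697/6670 + 26661) = √(177832567/6670) = √1186143221890/6670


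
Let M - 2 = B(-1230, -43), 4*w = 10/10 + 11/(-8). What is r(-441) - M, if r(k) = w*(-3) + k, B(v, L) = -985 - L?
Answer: 15977/32 ≈ 499.28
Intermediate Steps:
w = -3/32 (w = (10/10 + 11/(-8))/4 = (10*(1/10) + 11*(-1/8))/4 = (1 - 11/8)/4 = (1/4)*(-3/8) = -3/32 ≈ -0.093750)
M = -940 (M = 2 + (-985 - 1*(-43)) = 2 + (-985 + 43) = 2 - 942 = -940)
r(k) = 9/32 + k (r(k) = -3/32*(-3) + k = 9/32 + k)
r(-441) - M = (9/32 - 441) - 1*(-940) = -14103/32 + 940 = 15977/32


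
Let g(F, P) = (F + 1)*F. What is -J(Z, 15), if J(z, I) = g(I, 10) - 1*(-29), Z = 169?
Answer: -269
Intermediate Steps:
g(F, P) = F*(1 + F) (g(F, P) = (1 + F)*F = F*(1 + F))
J(z, I) = 29 + I*(1 + I) (J(z, I) = I*(1 + I) - 1*(-29) = I*(1 + I) + 29 = 29 + I*(1 + I))
-J(Z, 15) = -(29 + 15*(1 + 15)) = -(29 + 15*16) = -(29 + 240) = -1*269 = -269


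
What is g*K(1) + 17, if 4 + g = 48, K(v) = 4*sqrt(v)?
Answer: 193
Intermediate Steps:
g = 44 (g = -4 + 48 = 44)
g*K(1) + 17 = 44*(4*sqrt(1)) + 17 = 44*(4*1) + 17 = 44*4 + 17 = 176 + 17 = 193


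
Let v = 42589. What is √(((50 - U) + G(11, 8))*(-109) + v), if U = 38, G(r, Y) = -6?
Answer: √41935 ≈ 204.78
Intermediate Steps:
√(((50 - U) + G(11, 8))*(-109) + v) = √(((50 - 1*38) - 6)*(-109) + 42589) = √(((50 - 38) - 6)*(-109) + 42589) = √((12 - 6)*(-109) + 42589) = √(6*(-109) + 42589) = √(-654 + 42589) = √41935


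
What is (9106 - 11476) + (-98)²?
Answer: 7234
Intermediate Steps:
(9106 - 11476) + (-98)² = -2370 + 9604 = 7234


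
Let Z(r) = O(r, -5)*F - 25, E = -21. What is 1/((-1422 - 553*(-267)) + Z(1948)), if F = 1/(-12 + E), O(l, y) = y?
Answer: 33/4824737 ≈ 6.8397e-6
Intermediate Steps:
F = -1/33 (F = 1/(-12 - 21) = 1/(-33) = -1/33 ≈ -0.030303)
Z(r) = -820/33 (Z(r) = -5*(-1/33) - 25 = 5/33 - 25 = -820/33)
1/((-1422 - 553*(-267)) + Z(1948)) = 1/((-1422 - 553*(-267)) - 820/33) = 1/((-1422 + 147651) - 820/33) = 1/(146229 - 820/33) = 1/(4824737/33) = 33/4824737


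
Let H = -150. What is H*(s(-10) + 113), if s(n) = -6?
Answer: -16050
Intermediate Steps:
H*(s(-10) + 113) = -150*(-6 + 113) = -150*107 = -16050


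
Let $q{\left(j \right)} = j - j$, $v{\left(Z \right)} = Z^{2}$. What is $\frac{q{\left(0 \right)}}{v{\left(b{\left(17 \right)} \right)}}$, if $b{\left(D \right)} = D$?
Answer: $0$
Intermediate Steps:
$q{\left(j \right)} = 0$
$\frac{q{\left(0 \right)}}{v{\left(b{\left(17 \right)} \right)}} = \frac{0}{17^{2}} = \frac{0}{289} = 0 \cdot \frac{1}{289} = 0$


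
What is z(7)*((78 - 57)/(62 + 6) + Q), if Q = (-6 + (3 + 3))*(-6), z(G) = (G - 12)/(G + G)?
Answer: -15/136 ≈ -0.11029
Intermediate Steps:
z(G) = (-12 + G)/(2*G) (z(G) = (-12 + G)/((2*G)) = (-12 + G)*(1/(2*G)) = (-12 + G)/(2*G))
Q = 0 (Q = (-6 + 6)*(-6) = 0*(-6) = 0)
z(7)*((78 - 57)/(62 + 6) + Q) = ((½)*(-12 + 7)/7)*((78 - 57)/(62 + 6) + 0) = ((½)*(⅐)*(-5))*(21/68 + 0) = -5*(21*(1/68) + 0)/14 = -5*(21/68 + 0)/14 = -5/14*21/68 = -15/136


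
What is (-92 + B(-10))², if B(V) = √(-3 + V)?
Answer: (92 - I*√13)² ≈ 8451.0 - 663.42*I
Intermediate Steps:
(-92 + B(-10))² = (-92 + √(-3 - 10))² = (-92 + √(-13))² = (-92 + I*√13)²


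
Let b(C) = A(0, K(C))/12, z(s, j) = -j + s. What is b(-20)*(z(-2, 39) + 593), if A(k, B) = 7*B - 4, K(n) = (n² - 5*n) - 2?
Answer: 160172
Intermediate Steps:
K(n) = -2 + n² - 5*n
z(s, j) = s - j
A(k, B) = -4 + 7*B
b(C) = -3/2 - 35*C/12 + 7*C²/12 (b(C) = (-4 + 7*(-2 + C² - 5*C))/12 = (-4 + (-14 - 35*C + 7*C²))*(1/12) = (-18 - 35*C + 7*C²)*(1/12) = -3/2 - 35*C/12 + 7*C²/12)
b(-20)*(z(-2, 39) + 593) = (-3/2 - 35/12*(-20) + (7/12)*(-20)²)*((-2 - 1*39) + 593) = (-3/2 + 175/3 + (7/12)*400)*((-2 - 39) + 593) = (-3/2 + 175/3 + 700/3)*(-41 + 593) = (1741/6)*552 = 160172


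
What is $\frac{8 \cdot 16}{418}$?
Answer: $\frac{64}{209} \approx 0.30622$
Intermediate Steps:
$\frac{8 \cdot 16}{418} = 128 \cdot \frac{1}{418} = \frac{64}{209}$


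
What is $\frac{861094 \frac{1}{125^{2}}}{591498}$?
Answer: $\frac{430547}{4621078125} \approx 9.317 \cdot 10^{-5}$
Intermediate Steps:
$\frac{861094 \frac{1}{125^{2}}}{591498} = \frac{861094}{15625} \cdot \frac{1}{591498} = \frac{430547}{4621078125}$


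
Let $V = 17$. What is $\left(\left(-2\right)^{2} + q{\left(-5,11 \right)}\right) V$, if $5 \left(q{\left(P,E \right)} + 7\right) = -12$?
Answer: $- \frac{459}{5} \approx -91.8$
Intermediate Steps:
$q{\left(P,E \right)} = - \frac{47}{5}$ ($q{\left(P,E \right)} = -7 + \frac{1}{5} \left(-12\right) = -7 - \frac{12}{5} = - \frac{47}{5}$)
$\left(\left(-2\right)^{2} + q{\left(-5,11 \right)}\right) V = \left(\left(-2\right)^{2} - \frac{47}{5}\right) 17 = \left(4 - \frac{47}{5}\right) 17 = \left(- \frac{27}{5}\right) 17 = - \frac{459}{5}$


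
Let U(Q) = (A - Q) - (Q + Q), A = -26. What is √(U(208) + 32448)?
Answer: √31798 ≈ 178.32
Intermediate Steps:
U(Q) = -26 - 3*Q (U(Q) = (-26 - Q) - (Q + Q) = (-26 - Q) - 2*Q = -26 - 3*Q)
√(U(208) + 32448) = √((-26 - 3*208) + 32448) = √((-26 - 624) + 32448) = √(-650 + 32448) = √31798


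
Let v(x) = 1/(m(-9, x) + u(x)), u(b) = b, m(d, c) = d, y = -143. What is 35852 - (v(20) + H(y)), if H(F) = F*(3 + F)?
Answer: 174151/11 ≈ 15832.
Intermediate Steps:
v(x) = 1/(-9 + x)
35852 - (v(20) + H(y)) = 35852 - (1/(-9 + 20) - 143*(3 - 143)) = 35852 - (1/11 - 143*(-140)) = 35852 - (1/11 + 20020) = 35852 - 1*220221/11 = 35852 - 220221/11 = 174151/11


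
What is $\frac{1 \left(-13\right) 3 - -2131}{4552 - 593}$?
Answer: $\frac{2092}{3959} \approx 0.52842$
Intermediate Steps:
$\frac{1 \left(-13\right) 3 - -2131}{4552 - 593} = \frac{\left(-13\right) 3 + 2131}{3959} = \left(-39 + 2131\right) \frac{1}{3959} = 2092 \cdot \frac{1}{3959} = \frac{2092}{3959}$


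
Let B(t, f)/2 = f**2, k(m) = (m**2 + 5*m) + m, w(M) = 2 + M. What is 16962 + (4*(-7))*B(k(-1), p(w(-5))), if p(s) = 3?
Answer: 16458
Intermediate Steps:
k(m) = m**2 + 6*m
B(t, f) = 2*f**2
16962 + (4*(-7))*B(k(-1), p(w(-5))) = 16962 + (4*(-7))*(2*3**2) = 16962 - 56*9 = 16962 - 28*18 = 16962 - 504 = 16458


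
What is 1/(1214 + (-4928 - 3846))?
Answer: -1/7560 ≈ -0.00013228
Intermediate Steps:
1/(1214 + (-4928 - 3846)) = 1/(1214 - 8774) = 1/(-7560) = -1/7560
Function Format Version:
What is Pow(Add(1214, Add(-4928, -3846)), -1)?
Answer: Rational(-1, 7560) ≈ -0.00013228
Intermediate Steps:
Pow(Add(1214, Add(-4928, -3846)), -1) = Pow(Add(1214, -8774), -1) = Pow(-7560, -1) = Rational(-1, 7560)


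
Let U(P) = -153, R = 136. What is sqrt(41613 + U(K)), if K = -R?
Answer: 2*sqrt(10365) ≈ 203.62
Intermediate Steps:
K = -136 (K = -1*136 = -136)
sqrt(41613 + U(K)) = sqrt(41613 - 153) = sqrt(41460) = 2*sqrt(10365)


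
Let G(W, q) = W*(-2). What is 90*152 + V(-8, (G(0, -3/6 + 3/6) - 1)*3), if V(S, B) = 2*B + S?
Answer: 13666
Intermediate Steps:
G(W, q) = -2*W
V(S, B) = S + 2*B
90*152 + V(-8, (G(0, -3/6 + 3/6) - 1)*3) = 90*152 + (-8 + 2*((-2*0 - 1)*3)) = 13680 + (-8 + 2*((0 - 1)*3)) = 13680 + (-8 + 2*(-1*3)) = 13680 + (-8 + 2*(-3)) = 13680 + (-8 - 6) = 13680 - 14 = 13666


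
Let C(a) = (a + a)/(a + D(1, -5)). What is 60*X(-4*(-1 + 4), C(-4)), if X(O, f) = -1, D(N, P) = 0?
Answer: -60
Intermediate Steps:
C(a) = 2 (C(a) = (a + a)/(a + 0) = (2*a)/a = 2)
60*X(-4*(-1 + 4), C(-4)) = 60*(-1) = -60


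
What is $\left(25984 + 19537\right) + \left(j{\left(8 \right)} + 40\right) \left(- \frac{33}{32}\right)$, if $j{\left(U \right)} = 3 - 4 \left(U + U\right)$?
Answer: $\frac{1457365}{32} \approx 45543.0$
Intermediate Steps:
$j{\left(U \right)} = 3 - 8 U$ ($j{\left(U \right)} = 3 - 4 \cdot 2 U = 3 - 8 U$)
$\left(25984 + 19537\right) + \left(j{\left(8 \right)} + 40\right) \left(- \frac{33}{32}\right) = \left(25984 + 19537\right) + \left(\left(3 - 64\right) + 40\right) \left(- \frac{33}{32}\right) = 45521 + \left(\left(3 - 64\right) + 40\right) \left(\left(-33\right) \frac{1}{32}\right) = 45521 + \left(-61 + 40\right) \left(- \frac{33}{32}\right) = 45521 - - \frac{693}{32} = 45521 + \frac{693}{32} = \frac{1457365}{32}$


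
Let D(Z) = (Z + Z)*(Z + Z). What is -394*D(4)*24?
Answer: -605184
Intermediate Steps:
D(Z) = 4*Z² (D(Z) = (2*Z)*(2*Z) = 4*Z²)
-394*D(4)*24 = -394*4*4²*24 = -394*4*16*24 = -25216*24 = -394*1536 = -605184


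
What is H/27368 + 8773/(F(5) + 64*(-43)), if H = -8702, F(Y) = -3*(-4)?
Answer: -8248217/2343385 ≈ -3.5198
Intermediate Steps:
F(Y) = 12
H/27368 + 8773/(F(5) + 64*(-43)) = -8702/27368 + 8773/(12 + 64*(-43)) = -8702*1/27368 + 8773/(12 - 2752) = -4351/13684 + 8773/(-2740) = -4351/13684 + 8773*(-1/2740) = -4351/13684 - 8773/2740 = -8248217/2343385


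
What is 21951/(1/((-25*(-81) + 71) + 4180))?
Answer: 137764476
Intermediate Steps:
21951/(1/((-25*(-81) + 71) + 4180)) = 21951/(1/((2025 + 71) + 4180)) = 21951/(1/(2096 + 4180)) = 21951/(1/6276) = 21951*6276 = 137764476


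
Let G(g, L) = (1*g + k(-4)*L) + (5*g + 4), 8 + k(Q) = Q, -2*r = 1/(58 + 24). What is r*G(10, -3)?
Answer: -25/41 ≈ -0.60976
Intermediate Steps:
r = -1/164 (r = -1/(2*(58 + 24)) = -½/82 = -½*1/82 = -1/164 ≈ -0.0060976)
k(Q) = -8 + Q
G(g, L) = 4 - 12*L + 6*g (G(g, L) = (1*g + (-8 - 4)*L) + (5*g + 4) = (g - 12*L) + (4 + 5*g) = 4 - 12*L + 6*g)
r*G(10, -3) = -(4 - 12*(-3) + 6*10)/164 = -(4 + 36 + 60)/164 = -1/164*100 = -25/41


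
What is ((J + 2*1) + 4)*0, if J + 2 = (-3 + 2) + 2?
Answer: 0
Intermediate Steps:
J = -1 (J = -2 + ((-3 + 2) + 2) = -2 + (-1 + 2) = -2 + 1 = -1)
((J + 2*1) + 4)*0 = ((-1 + 2*1) + 4)*0 = ((-1 + 2) + 4)*0 = (1 + 4)*0 = 5*0 = 0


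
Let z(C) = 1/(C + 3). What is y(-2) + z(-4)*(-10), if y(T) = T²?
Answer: 14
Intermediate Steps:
z(C) = 1/(3 + C)
y(-2) + z(-4)*(-10) = (-2)² - 10/(3 - 4) = 4 - 10/(-1) = 4 - 1*(-10) = 4 + 10 = 14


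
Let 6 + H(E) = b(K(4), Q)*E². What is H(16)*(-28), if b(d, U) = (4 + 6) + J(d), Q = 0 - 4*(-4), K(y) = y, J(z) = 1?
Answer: -78680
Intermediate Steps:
Q = 16 (Q = 0 + 16 = 16)
b(d, U) = 11 (b(d, U) = (4 + 6) + 1 = 10 + 1 = 11)
H(E) = -6 + 11*E²
H(16)*(-28) = (-6 + 11*16²)*(-28) = (-6 + 11*256)*(-28) = (-6 + 2816)*(-28) = 2810*(-28) = -78680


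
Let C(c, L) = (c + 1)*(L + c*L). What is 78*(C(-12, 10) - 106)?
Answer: 86112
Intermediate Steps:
C(c, L) = (1 + c)*(L + L*c)
78*(C(-12, 10) - 106) = 78*(10*(1 + (-12)² + 2*(-12)) - 106) = 78*(10*(1 + 144 - 24) - 106) = 78*(10*121 - 106) = 78*(1210 - 106) = 78*1104 = 86112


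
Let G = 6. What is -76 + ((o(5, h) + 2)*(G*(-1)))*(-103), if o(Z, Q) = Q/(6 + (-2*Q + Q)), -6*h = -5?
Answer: 39050/31 ≈ 1259.7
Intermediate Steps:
h = ⅚ (h = -⅙*(-5) = ⅚ ≈ 0.83333)
o(Z, Q) = Q/(6 - Q)
-76 + ((o(5, h) + 2)*(G*(-1)))*(-103) = -76 + ((-1*⅚/(-6 + ⅚) + 2)*(6*(-1)))*(-103) = -76 + ((-1*⅚/(-31/6) + 2)*(-6))*(-103) = -76 + ((-1*⅚*(-6/31) + 2)*(-6))*(-103) = -76 + ((5/31 + 2)*(-6))*(-103) = -76 + ((67/31)*(-6))*(-103) = -76 - 402/31*(-103) = -76 + 41406/31 = 39050/31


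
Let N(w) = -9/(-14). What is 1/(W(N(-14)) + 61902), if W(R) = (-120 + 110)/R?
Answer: 9/556978 ≈ 1.6159e-5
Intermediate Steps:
N(w) = 9/14 (N(w) = -9*(-1/14) = 9/14)
W(R) = -10/R
1/(W(N(-14)) + 61902) = 1/(-10/9/14 + 61902) = 1/(-10*14/9 + 61902) = 1/(-140/9 + 61902) = 1/(556978/9) = 9/556978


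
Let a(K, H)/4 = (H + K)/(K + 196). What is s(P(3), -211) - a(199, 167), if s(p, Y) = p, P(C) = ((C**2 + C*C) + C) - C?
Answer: 5646/395 ≈ 14.294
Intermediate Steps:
P(C) = 2*C**2 (P(C) = ((C**2 + C**2) + C) - C = (2*C**2 + C) - C = (C + 2*C**2) - C = 2*C**2)
a(K, H) = 4*(H + K)/(196 + K) (a(K, H) = 4*((H + K)/(K + 196)) = 4*((H + K)/(196 + K)) = 4*(H + K)/(196 + K))
s(P(3), -211) - a(199, 167) = 2*3**2 - 4*(167 + 199)/(196 + 199) = 2*9 - 4*366/395 = 18 - 4*366/395 = 18 - 1*1464/395 = 18 - 1464/395 = 5646/395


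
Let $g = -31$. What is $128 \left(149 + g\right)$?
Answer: $15104$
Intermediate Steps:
$128 \left(149 + g\right) = 128 \left(149 - 31\right) = 128 \cdot 118 = 15104$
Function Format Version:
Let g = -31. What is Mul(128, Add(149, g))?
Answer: 15104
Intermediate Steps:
Mul(128, Add(149, g)) = Mul(128, Add(149, -31)) = Mul(128, 118) = 15104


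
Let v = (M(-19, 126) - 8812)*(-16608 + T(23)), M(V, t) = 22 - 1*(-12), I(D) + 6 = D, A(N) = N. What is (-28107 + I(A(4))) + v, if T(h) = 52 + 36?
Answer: 144984451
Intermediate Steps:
I(D) = -6 + D
M(V, t) = 34 (M(V, t) = 22 + 12 = 34)
T(h) = 88
v = 145012560 (v = (34 - 8812)*(-16608 + 88) = -8778*(-16520) = 145012560)
(-28107 + I(A(4))) + v = (-28107 + (-6 + 4)) + 145012560 = (-28107 - 2) + 145012560 = -28109 + 145012560 = 144984451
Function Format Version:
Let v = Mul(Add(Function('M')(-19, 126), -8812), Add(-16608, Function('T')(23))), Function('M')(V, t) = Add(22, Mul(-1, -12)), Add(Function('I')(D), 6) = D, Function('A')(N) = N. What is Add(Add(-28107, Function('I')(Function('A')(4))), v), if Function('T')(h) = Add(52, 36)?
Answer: 144984451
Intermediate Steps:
Function('I')(D) = Add(-6, D)
Function('M')(V, t) = 34 (Function('M')(V, t) = Add(22, 12) = 34)
Function('T')(h) = 88
v = 145012560 (v = Mul(Add(34, -8812), Add(-16608, 88)) = Mul(-8778, -16520) = 145012560)
Add(Add(-28107, Function('I')(Function('A')(4))), v) = Add(Add(-28107, Add(-6, 4)), 145012560) = Add(Add(-28107, -2), 145012560) = Add(-28109, 145012560) = 144984451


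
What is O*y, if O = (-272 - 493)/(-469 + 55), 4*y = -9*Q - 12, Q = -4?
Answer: 255/23 ≈ 11.087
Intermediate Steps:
y = 6 (y = (-9*(-4) - 12)/4 = (36 - 12)/4 = (¼)*24 = 6)
O = 85/46 (O = -765/(-414) = -765*(-1/414) = 85/46 ≈ 1.8478)
O*y = (85/46)*6 = 255/23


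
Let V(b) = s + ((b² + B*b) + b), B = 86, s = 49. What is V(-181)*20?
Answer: 341260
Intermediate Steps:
V(b) = 49 + b² + 87*b (V(b) = 49 + ((b² + 86*b) + b) = 49 + (b² + 87*b) = 49 + b² + 87*b)
V(-181)*20 = (49 + (-181)² + 87*(-181))*20 = (49 + 32761 - 15747)*20 = 17063*20 = 341260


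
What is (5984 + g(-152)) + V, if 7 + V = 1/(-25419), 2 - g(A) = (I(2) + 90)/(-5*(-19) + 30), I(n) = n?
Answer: 18995186452/3177375 ≈ 5978.3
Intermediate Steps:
g(A) = 158/125 (g(A) = 2 - (2 + 90)/(-5*(-19) + 30) = 2 - 92/(95 + 30) = 2 - 92/125 = 158/125)
V = -177934/25419 (V = -7 + 1/(-25419) = -7 - 1/25419 = -177934/25419 ≈ -7.0000)
(5984 + g(-152)) + V = (5984 + 158/125) - 177934/25419 = 748158/125 - 177934/25419 = 18995186452/3177375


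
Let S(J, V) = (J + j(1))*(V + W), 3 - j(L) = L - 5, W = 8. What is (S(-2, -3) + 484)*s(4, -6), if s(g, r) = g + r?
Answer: -1018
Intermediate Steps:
j(L) = 8 - L (j(L) = 3 - (L - 5) = 3 - (-5 + L) = 3 + (5 - L) = 8 - L)
S(J, V) = (7 + J)*(8 + V) (S(J, V) = (J + (8 - 1*1))*(V + 8) = (J + (8 - 1))*(8 + V) = (J + 7)*(8 + V) = (7 + J)*(8 + V))
(S(-2, -3) + 484)*s(4, -6) = ((56 + 7*(-3) + 8*(-2) - 2*(-3)) + 484)*(4 - 6) = ((56 - 21 - 16 + 6) + 484)*(-2) = (25 + 484)*(-2) = 509*(-2) = -1018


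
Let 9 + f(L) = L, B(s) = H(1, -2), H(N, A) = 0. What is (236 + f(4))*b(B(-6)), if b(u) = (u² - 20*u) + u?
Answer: 0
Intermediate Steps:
B(s) = 0
f(L) = -9 + L
b(u) = u² - 19*u
(236 + f(4))*b(B(-6)) = (236 + (-9 + 4))*(0*(-19 + 0)) = (236 - 5)*(0*(-19)) = 231*0 = 0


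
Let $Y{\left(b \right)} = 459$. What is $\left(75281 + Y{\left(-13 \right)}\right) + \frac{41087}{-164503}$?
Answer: $\frac{12459416133}{164503} \approx 75740.0$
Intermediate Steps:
$\left(75281 + Y{\left(-13 \right)}\right) + \frac{41087}{-164503} = \left(75281 + 459\right) + \frac{41087}{-164503} = 75740 + 41087 \left(- \frac{1}{164503}\right) = 75740 - \frac{41087}{164503} = \frac{12459416133}{164503}$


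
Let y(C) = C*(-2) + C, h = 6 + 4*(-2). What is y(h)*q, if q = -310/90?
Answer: -62/9 ≈ -6.8889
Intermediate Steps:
q = -31/9 (q = -310*1/90 = -31/9 ≈ -3.4444)
h = -2 (h = 6 - 8 = -2)
y(C) = -C (y(C) = -2*C + C = -C)
y(h)*q = -1*(-2)*(-31/9) = 2*(-31/9) = -62/9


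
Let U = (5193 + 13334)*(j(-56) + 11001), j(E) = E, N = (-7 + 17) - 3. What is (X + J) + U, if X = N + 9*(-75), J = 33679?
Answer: 202811026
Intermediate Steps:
N = 7 (N = 10 - 3 = 7)
U = 202778015 (U = (5193 + 13334)*(-56 + 11001) = 18527*10945 = 202778015)
X = -668 (X = 7 + 9*(-75) = 7 - 675 = -668)
(X + J) + U = (-668 + 33679) + 202778015 = 33011 + 202778015 = 202811026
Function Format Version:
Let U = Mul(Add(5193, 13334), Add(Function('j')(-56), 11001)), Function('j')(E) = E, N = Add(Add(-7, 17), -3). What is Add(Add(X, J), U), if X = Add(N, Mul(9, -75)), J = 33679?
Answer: 202811026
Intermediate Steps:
N = 7 (N = Add(10, -3) = 7)
U = 202778015 (U = Mul(Add(5193, 13334), Add(-56, 11001)) = Mul(18527, 10945) = 202778015)
X = -668 (X = Add(7, Mul(9, -75)) = Add(7, -675) = -668)
Add(Add(X, J), U) = Add(Add(-668, 33679), 202778015) = Add(33011, 202778015) = 202811026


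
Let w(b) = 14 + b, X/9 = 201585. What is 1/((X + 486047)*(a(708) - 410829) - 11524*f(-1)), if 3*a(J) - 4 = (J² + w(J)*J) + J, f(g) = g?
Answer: -3/504538897948 ≈ -5.9460e-12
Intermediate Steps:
X = 1814265 (X = 9*201585 = 1814265)
a(J) = 4/3 + J/3 + J²/3 + J*(14 + J)/3 (a(J) = 4/3 + ((J² + (14 + J)*J) + J)/3 = 4/3 + ((J² + J*(14 + J)) + J)/3 = 4/3 + (J + J² + J*(14 + J))/3 = 4/3 + (J/3 + J²/3 + J*(14 + J)/3) = 4/3 + J/3 + J²/3 + J*(14 + J)/3)
1/((X + 486047)*(a(708) - 410829) - 11524*f(-1)) = 1/((1814265 + 486047)*((4/3 + 5*708 + (⅔)*708²) - 410829) - 11524*(-1)) = 1/(2300312*((4/3 + 3540 + (⅔)*501264) - 410829) + 11524) = 1/(2300312*((4/3 + 3540 + 334176) - 410829) + 11524) = 1/(2300312*(1013152/3 - 410829) + 11524) = 1/(2300312*(-219335/3) + 11524) = 1/(-504538932520/3 + 11524) = 1/(-504538897948/3) = -3/504538897948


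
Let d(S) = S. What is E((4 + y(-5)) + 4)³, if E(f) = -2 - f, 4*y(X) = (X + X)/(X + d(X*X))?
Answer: -493039/512 ≈ -962.97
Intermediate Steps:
y(X) = X/(2*(X + X²)) (y(X) = ((X + X)/(X + X*X))/4 = ((2*X)/(X + X²))/4 = (2*X/(X + X²))/4 = X/(2*(X + X²)))
E((4 + y(-5)) + 4)³ = (-2 - ((4 + 1/(2*(1 - 5))) + 4))³ = (-2 - ((4 + (½)/(-4)) + 4))³ = (-2 - ((4 + (½)*(-¼)) + 4))³ = (-2 - ((4 - ⅛) + 4))³ = (-2 - (31/8 + 4))³ = (-2 - 1*63/8)³ = (-2 - 63/8)³ = (-79/8)³ = -493039/512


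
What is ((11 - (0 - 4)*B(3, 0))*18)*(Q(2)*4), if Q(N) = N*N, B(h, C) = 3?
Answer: 6624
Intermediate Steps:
Q(N) = N²
((11 - (0 - 4)*B(3, 0))*18)*(Q(2)*4) = ((11 - (0 - 4)*3)*18)*(2²*4) = ((11 - (-4)*3)*18)*(4*4) = ((11 - 1*(-12))*18)*16 = ((11 + 12)*18)*16 = (23*18)*16 = 414*16 = 6624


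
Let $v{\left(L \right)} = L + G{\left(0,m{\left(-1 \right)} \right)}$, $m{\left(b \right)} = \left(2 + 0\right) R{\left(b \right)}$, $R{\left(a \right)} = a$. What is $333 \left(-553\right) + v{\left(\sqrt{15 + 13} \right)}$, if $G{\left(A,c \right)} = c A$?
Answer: $-184149 + 2 \sqrt{7} \approx -1.8414 \cdot 10^{5}$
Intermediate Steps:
$m{\left(b \right)} = 2 b$ ($m{\left(b \right)} = \left(2 + 0\right) b = 2 b$)
$G{\left(A,c \right)} = A c$
$v{\left(L \right)} = L$ ($v{\left(L \right)} = L + 0 \cdot 2 \left(-1\right) = L + 0 \left(-2\right) = L + 0 = L$)
$333 \left(-553\right) + v{\left(\sqrt{15 + 13} \right)} = 333 \left(-553\right) + \sqrt{15 + 13} = -184149 + \sqrt{28} = -184149 + 2 \sqrt{7}$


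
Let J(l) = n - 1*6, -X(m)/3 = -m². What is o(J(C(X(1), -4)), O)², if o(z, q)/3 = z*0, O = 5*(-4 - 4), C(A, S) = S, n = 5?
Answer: 0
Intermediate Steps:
X(m) = 3*m² (X(m) = -(-3)*m² = 3*m²)
J(l) = -1 (J(l) = 5 - 1*6 = 5 - 6 = -1)
O = -40 (O = 5*(-8) = -40)
o(z, q) = 0 (o(z, q) = 3*(z*0) = 3*0 = 0)
o(J(C(X(1), -4)), O)² = 0² = 0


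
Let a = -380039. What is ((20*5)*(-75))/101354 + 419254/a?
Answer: -2061061928/1750839673 ≈ -1.1772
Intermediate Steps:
((20*5)*(-75))/101354 + 419254/a = ((20*5)*(-75))/101354 + 419254/(-380039) = (100*(-75))*(1/101354) + 419254*(-1/380039) = -7500*1/101354 - 38114/34549 = -3750/50677 - 38114/34549 = -2061061928/1750839673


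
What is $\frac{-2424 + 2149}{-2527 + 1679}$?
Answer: $\frac{275}{848} \approx 0.32429$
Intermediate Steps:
$\frac{-2424 + 2149}{-2527 + 1679} = - \frac{275}{-848} = \left(-275\right) \left(- \frac{1}{848}\right) = \frac{275}{848}$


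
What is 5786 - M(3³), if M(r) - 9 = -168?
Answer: 5945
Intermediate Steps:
M(r) = -159 (M(r) = 9 - 168 = -159)
5786 - M(3³) = 5786 - 1*(-159) = 5786 + 159 = 5945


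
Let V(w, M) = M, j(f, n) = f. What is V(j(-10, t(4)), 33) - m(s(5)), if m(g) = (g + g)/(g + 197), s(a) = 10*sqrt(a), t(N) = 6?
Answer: 1265197/38309 - 3940*sqrt(5)/38309 ≈ 32.796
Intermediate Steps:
m(g) = 2*g/(197 + g) (m(g) = (2*g)/(197 + g) = 2*g/(197 + g))
V(j(-10, t(4)), 33) - m(s(5)) = 33 - 2*10*sqrt(5)/(197 + 10*sqrt(5)) = 33 - 20*sqrt(5)/(197 + 10*sqrt(5))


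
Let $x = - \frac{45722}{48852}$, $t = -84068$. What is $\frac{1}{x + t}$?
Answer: $- \frac{24426}{2053467829} \approx -1.1895 \cdot 10^{-5}$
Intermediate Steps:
$x = - \frac{22861}{24426}$ ($x = \left(-45722\right) \frac{1}{48852} = - \frac{22861}{24426} \approx -0.93593$)
$\frac{1}{x + t} = \frac{1}{- \frac{22861}{24426} - 84068} = \frac{1}{- \frac{2053467829}{24426}} = - \frac{24426}{2053467829}$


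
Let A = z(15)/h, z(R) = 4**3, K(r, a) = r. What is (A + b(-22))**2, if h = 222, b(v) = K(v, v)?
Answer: 5808100/12321 ≈ 471.40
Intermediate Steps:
z(R) = 64
b(v) = v
A = 32/111 (A = 64/222 = 64*(1/222) = 32/111 ≈ 0.28829)
(A + b(-22))**2 = (32/111 - 22)**2 = (-2410/111)**2 = 5808100/12321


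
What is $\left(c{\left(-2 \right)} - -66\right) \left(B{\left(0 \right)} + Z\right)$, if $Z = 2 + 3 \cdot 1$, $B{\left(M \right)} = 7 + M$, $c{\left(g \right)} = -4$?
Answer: $744$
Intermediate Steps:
$Z = 5$ ($Z = 2 + 3 = 5$)
$\left(c{\left(-2 \right)} - -66\right) \left(B{\left(0 \right)} + Z\right) = \left(-4 - -66\right) \left(\left(7 + 0\right) + 5\right) = \left(-4 + 66\right) \left(7 + 5\right) = 62 \cdot 12 = 744$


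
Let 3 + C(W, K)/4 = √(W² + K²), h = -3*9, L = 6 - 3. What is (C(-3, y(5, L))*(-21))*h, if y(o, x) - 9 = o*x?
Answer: -6804 + 6804*√65 ≈ 48052.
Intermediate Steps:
L = 3
y(o, x) = 9 + o*x
h = -27
C(W, K) = -12 + 4*√(K² + W²) (C(W, K) = -12 + 4*√(W² + K²) = -12 + 4*√(K² + W²))
(C(-3, y(5, L))*(-21))*h = ((-12 + 4*√((9 + 5*3)² + (-3)²))*(-21))*(-27) = ((-12 + 4*√((9 + 15)² + 9))*(-21))*(-27) = ((-12 + 4*√(24² + 9))*(-21))*(-27) = ((-12 + 4*√(576 + 9))*(-21))*(-27) = ((-12 + 4*√585)*(-21))*(-27) = ((-12 + 4*(3*√65))*(-21))*(-27) = ((-12 + 12*√65)*(-21))*(-27) = (252 - 252*√65)*(-27) = -6804 + 6804*√65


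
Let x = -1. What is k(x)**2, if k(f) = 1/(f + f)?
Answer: 1/4 ≈ 0.25000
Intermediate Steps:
k(f) = 1/(2*f)
k(x)**2 = ((1/2)/(-1))**2 = ((1/2)*(-1))**2 = (-1/2)**2 = 1/4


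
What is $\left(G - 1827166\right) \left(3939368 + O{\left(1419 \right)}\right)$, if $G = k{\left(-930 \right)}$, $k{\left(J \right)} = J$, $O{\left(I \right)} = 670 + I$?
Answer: $-7205361775872$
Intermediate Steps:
$G = -930$
$\left(G - 1827166\right) \left(3939368 + O{\left(1419 \right)}\right) = \left(-930 - 1827166\right) \left(3939368 + \left(670 + 1419\right)\right) = - 1828096 \left(3939368 + 2089\right) = \left(-1828096\right) 3941457 = -7205361775872$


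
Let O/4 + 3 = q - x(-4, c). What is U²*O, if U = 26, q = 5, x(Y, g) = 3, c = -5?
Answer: -2704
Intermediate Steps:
O = -4 (O = -12 + 4*(5 - 1*3) = -12 + 4*(5 - 3) = -12 + 4*2 = -12 + 8 = -4)
U²*O = 26²*(-4) = 676*(-4) = -2704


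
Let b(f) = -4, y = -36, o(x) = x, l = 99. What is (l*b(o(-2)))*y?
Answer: 14256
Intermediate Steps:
(l*b(o(-2)))*y = (99*(-4))*(-36) = -396*(-36) = 14256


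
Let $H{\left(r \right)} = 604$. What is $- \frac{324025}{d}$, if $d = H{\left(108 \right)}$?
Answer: $- \frac{324025}{604} \approx -536.46$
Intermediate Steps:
$d = 604$
$- \frac{324025}{d} = - \frac{324025}{604}$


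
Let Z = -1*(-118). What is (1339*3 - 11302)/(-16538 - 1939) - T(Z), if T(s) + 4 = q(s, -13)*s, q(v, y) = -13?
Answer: 28424911/18477 ≈ 1538.4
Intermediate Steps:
Z = 118
T(s) = -4 - 13*s
(1339*3 - 11302)/(-16538 - 1939) - T(Z) = (1339*3 - 11302)/(-16538 - 1939) - (-4 - 13*118) = (4017 - 11302)/(-18477) - (-4 - 1534) = -7285*(-1/18477) - 1*(-1538) = 7285/18477 + 1538 = 28424911/18477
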